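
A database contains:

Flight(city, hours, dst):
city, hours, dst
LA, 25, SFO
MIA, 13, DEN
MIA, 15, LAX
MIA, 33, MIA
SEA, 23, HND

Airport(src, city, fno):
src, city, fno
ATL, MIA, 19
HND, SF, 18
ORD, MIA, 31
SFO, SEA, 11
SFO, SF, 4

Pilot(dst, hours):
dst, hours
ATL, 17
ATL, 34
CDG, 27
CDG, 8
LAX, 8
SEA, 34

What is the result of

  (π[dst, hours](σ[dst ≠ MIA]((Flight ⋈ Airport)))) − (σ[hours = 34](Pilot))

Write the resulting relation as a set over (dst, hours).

{(DEN, 13), (HND, 23), (LAX, 15)}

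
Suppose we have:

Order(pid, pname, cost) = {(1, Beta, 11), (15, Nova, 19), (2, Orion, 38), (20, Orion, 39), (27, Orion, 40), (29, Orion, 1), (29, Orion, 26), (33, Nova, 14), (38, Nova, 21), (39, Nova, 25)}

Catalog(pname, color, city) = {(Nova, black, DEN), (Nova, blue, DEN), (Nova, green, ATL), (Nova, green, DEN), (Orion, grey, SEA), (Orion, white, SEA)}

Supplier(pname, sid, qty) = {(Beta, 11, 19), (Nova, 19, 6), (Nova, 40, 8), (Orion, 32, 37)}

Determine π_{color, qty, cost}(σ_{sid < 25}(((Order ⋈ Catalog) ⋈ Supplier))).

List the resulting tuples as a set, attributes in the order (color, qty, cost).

Joining Order and Catalog on pname yields {(15, Nova, 19, black, DEN), (15, Nova, 19, blue, DEN), (15, Nova, 19, green, ATL), (15, Nova, 19, green, DEN), (2, Orion, 38, grey, SEA), (2, Orion, 38, white, SEA), (20, Orion, 39, grey, SEA), (20, Orion, 39, white, SEA), (27, Orion, 40, grey, SEA), (27, Orion, 40, white, SEA), (29, Orion, 1, grey, SEA), (29, Orion, 1, white, SEA), (29, Orion, 26, grey, SEA), (29, Orion, 26, white, SEA), (33, Nova, 14, black, DEN), (33, Nova, 14, blue, DEN), (33, Nova, 14, green, ATL), (33, Nova, 14, green, DEN), (38, Nova, 21, black, DEN), (38, Nova, 21, blue, DEN), (38, Nova, 21, green, ATL), (38, Nova, 21, green, DEN), (39, Nova, 25, black, DEN), (39, Nova, 25, blue, DEN), (39, Nova, 25, green, ATL), (39, Nova, 25, green, DEN)}.
Joining (Order ⋈ Catalog) and Supplier on pname yields {(15, Nova, 19, black, DEN, 19, 6), (15, Nova, 19, black, DEN, 40, 8), (15, Nova, 19, blue, DEN, 19, 6), (15, Nova, 19, blue, DEN, 40, 8), (15, Nova, 19, green, ATL, 19, 6), (15, Nova, 19, green, ATL, 40, 8), (15, Nova, 19, green, DEN, 19, 6), (15, Nova, 19, green, DEN, 40, 8), (2, Orion, 38, grey, SEA, 32, 37), (2, Orion, 38, white, SEA, 32, 37), (20, Orion, 39, grey, SEA, 32, 37), (20, Orion, 39, white, SEA, 32, 37), (27, Orion, 40, grey, SEA, 32, 37), (27, Orion, 40, white, SEA, 32, 37), (29, Orion, 1, grey, SEA, 32, 37), (29, Orion, 1, white, SEA, 32, 37), (29, Orion, 26, grey, SEA, 32, 37), (29, Orion, 26, white, SEA, 32, 37), (33, Nova, 14, black, DEN, 19, 6), (33, Nova, 14, black, DEN, 40, 8), (33, Nova, 14, blue, DEN, 19, 6), (33, Nova, 14, blue, DEN, 40, 8), (33, Nova, 14, green, ATL, 19, 6), (33, Nova, 14, green, ATL, 40, 8), (33, Nova, 14, green, DEN, 19, 6), (33, Nova, 14, green, DEN, 40, 8), (38, Nova, 21, black, DEN, 19, 6), (38, Nova, 21, black, DEN, 40, 8), (38, Nova, 21, blue, DEN, 19, 6), (38, Nova, 21, blue, DEN, 40, 8), (38, Nova, 21, green, ATL, 19, 6), (38, Nova, 21, green, ATL, 40, 8), (38, Nova, 21, green, DEN, 19, 6), (38, Nova, 21, green, DEN, 40, 8), (39, Nova, 25, black, DEN, 19, 6), (39, Nova, 25, black, DEN, 40, 8), (39, Nova, 25, blue, DEN, 19, 6), (39, Nova, 25, blue, DEN, 40, 8), (39, Nova, 25, green, ATL, 19, 6), (39, Nova, 25, green, ATL, 40, 8), (39, Nova, 25, green, DEN, 19, 6), (39, Nova, 25, green, DEN, 40, 8)}.
Apply σ_{sid < 25}; surviving tuples: {(15, Nova, 19, black, DEN, 19, 6), (15, Nova, 19, blue, DEN, 19, 6), (15, Nova, 19, green, ATL, 19, 6), (15, Nova, 19, green, DEN, 19, 6), (33, Nova, 14, black, DEN, 19, 6), (33, Nova, 14, blue, DEN, 19, 6), (33, Nova, 14, green, ATL, 19, 6), (33, Nova, 14, green, DEN, 19, 6), (38, Nova, 21, black, DEN, 19, 6), (38, Nova, 21, blue, DEN, 19, 6), (38, Nova, 21, green, ATL, 19, 6), (38, Nova, 21, green, DEN, 19, 6), (39, Nova, 25, black, DEN, 19, 6), (39, Nova, 25, blue, DEN, 19, 6), (39, Nova, 25, green, ATL, 19, 6), (39, Nova, 25, green, DEN, 19, 6)}
Keep only column(s) color, qty, cost (4 duplicate(s) eliminated): {(black, 6, 14), (black, 6, 19), (black, 6, 21), (black, 6, 25), (blue, 6, 14), (blue, 6, 19), (blue, 6, 21), (blue, 6, 25), (green, 6, 14), (green, 6, 19), (green, 6, 21), (green, 6, 25)}

{(black, 6, 14), (black, 6, 19), (black, 6, 21), (black, 6, 25), (blue, 6, 14), (blue, 6, 19), (blue, 6, 21), (blue, 6, 25), (green, 6, 14), (green, 6, 19), (green, 6, 21), (green, 6, 25)}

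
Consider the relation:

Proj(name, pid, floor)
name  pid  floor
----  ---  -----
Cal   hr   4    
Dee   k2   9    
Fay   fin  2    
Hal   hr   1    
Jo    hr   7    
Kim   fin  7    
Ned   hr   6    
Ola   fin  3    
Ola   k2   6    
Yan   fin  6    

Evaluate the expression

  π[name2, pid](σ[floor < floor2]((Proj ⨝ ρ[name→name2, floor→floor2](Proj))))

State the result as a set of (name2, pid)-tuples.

{(Cal, hr), (Dee, k2), (Jo, hr), (Kim, fin), (Ned, hr), (Ola, fin), (Yan, fin)}

ρ[name→name2, floor→floor2]: schema becomes (name2, pid, floor2); tuples unchanged.
Natural join on pid: {(Cal, hr, 4, Cal, 4), (Cal, hr, 4, Hal, 1), (Cal, hr, 4, Jo, 7), (Cal, hr, 4, Ned, 6), (Dee, k2, 9, Dee, 9), (Dee, k2, 9, Ola, 6), (Fay, fin, 2, Fay, 2), (Fay, fin, 2, Kim, 7), (Fay, fin, 2, Ola, 3), (Fay, fin, 2, Yan, 6), (Hal, hr, 1, Cal, 4), (Hal, hr, 1, Hal, 1), (Hal, hr, 1, Jo, 7), (Hal, hr, 1, Ned, 6), (Jo, hr, 7, Cal, 4), (Jo, hr, 7, Hal, 1), (Jo, hr, 7, Jo, 7), (Jo, hr, 7, Ned, 6), (Kim, fin, 7, Fay, 2), (Kim, fin, 7, Kim, 7), (Kim, fin, 7, Ola, 3), (Kim, fin, 7, Yan, 6), (Ned, hr, 6, Cal, 4), (Ned, hr, 6, Hal, 1), (Ned, hr, 6, Jo, 7), (Ned, hr, 6, Ned, 6), (Ola, fin, 3, Fay, 2), (Ola, fin, 3, Kim, 7), (Ola, fin, 3, Ola, 3), (Ola, fin, 3, Yan, 6), (Ola, k2, 6, Dee, 9), (Ola, k2, 6, Ola, 6), (Yan, fin, 6, Fay, 2), (Yan, fin, 6, Kim, 7), (Yan, fin, 6, Ola, 3), (Yan, fin, 6, Yan, 6)}
Filtering on floor < floor2 leaves {(Cal, hr, 4, Jo, 7), (Cal, hr, 4, Ned, 6), (Fay, fin, 2, Kim, 7), (Fay, fin, 2, Ola, 3), (Fay, fin, 2, Yan, 6), (Hal, hr, 1, Cal, 4), (Hal, hr, 1, Jo, 7), (Hal, hr, 1, Ned, 6), (Ned, hr, 6, Jo, 7), (Ola, fin, 3, Kim, 7), (Ola, fin, 3, Yan, 6), (Ola, k2, 6, Dee, 9), (Yan, fin, 6, Kim, 7)}.
π_{name2, pid} gives {(Cal, hr), (Dee, k2), (Jo, hr), (Kim, fin), (Ned, hr), (Ola, fin), (Yan, fin)} (6 duplicate(s) eliminated).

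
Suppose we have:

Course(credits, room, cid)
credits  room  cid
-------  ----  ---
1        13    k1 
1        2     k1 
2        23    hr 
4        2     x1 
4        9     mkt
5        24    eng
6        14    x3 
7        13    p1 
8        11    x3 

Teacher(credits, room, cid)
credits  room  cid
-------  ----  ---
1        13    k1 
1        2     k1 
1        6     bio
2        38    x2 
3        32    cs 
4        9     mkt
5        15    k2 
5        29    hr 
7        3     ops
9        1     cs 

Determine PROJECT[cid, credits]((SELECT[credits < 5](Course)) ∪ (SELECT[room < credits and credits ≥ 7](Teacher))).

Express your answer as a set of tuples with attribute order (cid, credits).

Selection credits < 5: {(1, 13, k1), (1, 2, k1), (2, 23, hr), (4, 2, x1), (4, 9, mkt)}
Selection room < credits and credits ≥ 7: {(7, 3, ops), (9, 1, cs)}
Taking the union: {(1, 13, k1), (1, 2, k1), (2, 23, hr), (4, 2, x1), (4, 9, mkt), (7, 3, ops), (9, 1, cs)}
π[cid, credits]: project onto (cid, credits) (1 duplicate(s) eliminated) → {(cs, 9), (hr, 2), (k1, 1), (mkt, 4), (ops, 7), (x1, 4)}

{(cs, 9), (hr, 2), (k1, 1), (mkt, 4), (ops, 7), (x1, 4)}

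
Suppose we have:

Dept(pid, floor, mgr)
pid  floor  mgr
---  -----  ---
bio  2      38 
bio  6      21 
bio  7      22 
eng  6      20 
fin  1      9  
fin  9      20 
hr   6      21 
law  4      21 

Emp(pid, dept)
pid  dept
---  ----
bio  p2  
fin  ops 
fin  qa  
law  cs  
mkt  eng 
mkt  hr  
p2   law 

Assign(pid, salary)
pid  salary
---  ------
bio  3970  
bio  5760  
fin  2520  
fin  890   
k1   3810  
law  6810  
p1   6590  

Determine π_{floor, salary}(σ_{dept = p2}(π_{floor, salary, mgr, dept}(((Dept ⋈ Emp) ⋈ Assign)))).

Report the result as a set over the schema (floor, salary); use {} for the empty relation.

{(2, 3970), (2, 5760), (6, 3970), (6, 5760), (7, 3970), (7, 5760)}

Dept ⋈ Emp (natural join on pid): {(bio, 2, 38, p2), (bio, 6, 21, p2), (bio, 7, 22, p2), (fin, 1, 9, ops), (fin, 1, 9, qa), (fin, 9, 20, ops), (fin, 9, 20, qa), (law, 4, 21, cs)}
(Dept ⋈ Emp) ⋈ Assign (natural join on pid): {(bio, 2, 38, p2, 3970), (bio, 2, 38, p2, 5760), (bio, 6, 21, p2, 3970), (bio, 6, 21, p2, 5760), (bio, 7, 22, p2, 3970), (bio, 7, 22, p2, 5760), (fin, 1, 9, ops, 2520), (fin, 1, 9, ops, 890), (fin, 1, 9, qa, 2520), (fin, 1, 9, qa, 890), (fin, 9, 20, ops, 2520), (fin, 9, 20, ops, 890), (fin, 9, 20, qa, 2520), (fin, 9, 20, qa, 890), (law, 4, 21, cs, 6810)}
π_{floor, salary, mgr, dept} gives {(1, 2520, 9, ops), (1, 2520, 9, qa), (1, 890, 9, ops), (1, 890, 9, qa), (2, 3970, 38, p2), (2, 5760, 38, p2), (4, 6810, 21, cs), (6, 3970, 21, p2), (6, 5760, 21, p2), (7, 3970, 22, p2), (7, 5760, 22, p2), (9, 2520, 20, ops), (9, 2520, 20, qa), (9, 890, 20, ops), (9, 890, 20, qa)}.
Apply σ_{dept = p2}; surviving tuples: {(2, 3970, 38, p2), (2, 5760, 38, p2), (6, 3970, 21, p2), (6, 5760, 21, p2), (7, 3970, 22, p2), (7, 5760, 22, p2)}
π_{floor, salary} gives {(2, 3970), (2, 5760), (6, 3970), (6, 5760), (7, 3970), (7, 5760)}.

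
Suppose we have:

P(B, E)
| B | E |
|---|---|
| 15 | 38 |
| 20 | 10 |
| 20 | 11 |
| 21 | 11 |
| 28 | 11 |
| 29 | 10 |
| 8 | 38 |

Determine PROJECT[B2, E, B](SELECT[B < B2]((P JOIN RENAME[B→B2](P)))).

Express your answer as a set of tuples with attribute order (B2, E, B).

{(15, 38, 8), (21, 11, 20), (28, 11, 20), (28, 11, 21), (29, 10, 20)}

ρ[B→B2]: schema becomes (B2, E); tuples unchanged.
Natural join on E: {(15, 38, 15), (15, 38, 8), (20, 10, 20), (20, 10, 29), (20, 11, 20), (20, 11, 21), (20, 11, 28), (21, 11, 20), (21, 11, 21), (21, 11, 28), (28, 11, 20), (28, 11, 21), (28, 11, 28), (29, 10, 20), (29, 10, 29), (8, 38, 15), (8, 38, 8)}
Apply σ_{B < B2}; surviving tuples: {(20, 10, 29), (20, 11, 21), (20, 11, 28), (21, 11, 28), (8, 38, 15)}
π_{B2, E, B} gives {(15, 38, 8), (21, 11, 20), (28, 11, 20), (28, 11, 21), (29, 10, 20)}.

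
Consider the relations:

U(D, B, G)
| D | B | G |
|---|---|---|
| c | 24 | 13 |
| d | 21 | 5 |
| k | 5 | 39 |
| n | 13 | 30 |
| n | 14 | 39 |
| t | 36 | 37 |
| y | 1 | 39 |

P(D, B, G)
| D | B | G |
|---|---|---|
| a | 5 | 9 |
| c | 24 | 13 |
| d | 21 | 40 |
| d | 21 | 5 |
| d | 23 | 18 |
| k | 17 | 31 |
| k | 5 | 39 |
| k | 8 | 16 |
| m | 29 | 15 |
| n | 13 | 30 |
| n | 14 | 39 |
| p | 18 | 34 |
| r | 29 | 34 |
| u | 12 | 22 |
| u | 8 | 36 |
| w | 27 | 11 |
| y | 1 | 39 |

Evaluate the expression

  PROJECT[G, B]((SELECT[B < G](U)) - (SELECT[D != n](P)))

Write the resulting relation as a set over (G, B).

{(30, 13), (37, 36), (39, 14)}

Selection B < G: {(k, 5, 39), (n, 13, 30), (n, 14, 39), (t, 36, 37), (y, 1, 39)}
Selection D != n: {(a, 5, 9), (c, 24, 13), (d, 21, 40), (d, 21, 5), (d, 23, 18), (k, 17, 31), (k, 5, 39), (k, 8, 16), (m, 29, 15), (p, 18, 34), (r, 29, 34), (u, 12, 22), (u, 8, 36), (w, 27, 11), (y, 1, 39)}
Taking the difference: {(n, 13, 30), (n, 14, 39), (t, 36, 37)}
Projecting to G, B: {(30, 13), (37, 36), (39, 14)}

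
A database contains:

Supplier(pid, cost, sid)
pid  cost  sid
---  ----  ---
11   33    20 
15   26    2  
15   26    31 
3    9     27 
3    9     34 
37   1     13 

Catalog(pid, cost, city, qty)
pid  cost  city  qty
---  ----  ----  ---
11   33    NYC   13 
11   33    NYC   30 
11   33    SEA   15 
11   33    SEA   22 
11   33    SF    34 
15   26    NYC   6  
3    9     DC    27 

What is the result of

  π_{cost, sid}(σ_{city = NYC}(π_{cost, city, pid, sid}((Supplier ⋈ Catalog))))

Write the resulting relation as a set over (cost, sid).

Natural join on pid, cost: {(11, 33, 20, NYC, 13), (11, 33, 20, NYC, 30), (11, 33, 20, SEA, 15), (11, 33, 20, SEA, 22), (11, 33, 20, SF, 34), (15, 26, 2, NYC, 6), (15, 26, 31, NYC, 6), (3, 9, 27, DC, 27), (3, 9, 34, DC, 27)}
Keep only column(s) cost, city, pid, sid (2 duplicate(s) eliminated): {(26, NYC, 15, 2), (26, NYC, 15, 31), (33, NYC, 11, 20), (33, SEA, 11, 20), (33, SF, 11, 20), (9, DC, 3, 27), (9, DC, 3, 34)}
Selection city = NYC: {(26, NYC, 15, 2), (26, NYC, 15, 31), (33, NYC, 11, 20)}
Keep only column(s) cost, sid: {(26, 2), (26, 31), (33, 20)}

{(26, 2), (26, 31), (33, 20)}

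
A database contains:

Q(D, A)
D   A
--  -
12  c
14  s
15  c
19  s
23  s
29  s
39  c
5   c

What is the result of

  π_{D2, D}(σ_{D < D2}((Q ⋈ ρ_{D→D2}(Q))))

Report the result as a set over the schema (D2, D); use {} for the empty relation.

ρ[D→D2]: schema becomes (D2, A); tuples unchanged.
Natural join on A: {(12, c, 12), (12, c, 15), (12, c, 39), (12, c, 5), (14, s, 14), (14, s, 19), (14, s, 23), (14, s, 29), (15, c, 12), (15, c, 15), (15, c, 39), (15, c, 5), (19, s, 14), (19, s, 19), (19, s, 23), (19, s, 29), (23, s, 14), (23, s, 19), (23, s, 23), (23, s, 29), (29, s, 14), (29, s, 19), (29, s, 23), (29, s, 29), (39, c, 12), (39, c, 15), (39, c, 39), (39, c, 5), (5, c, 12), (5, c, 15), (5, c, 39), (5, c, 5)}
Apply σ_{D < D2}; surviving tuples: {(12, c, 15), (12, c, 39), (14, s, 19), (14, s, 23), (14, s, 29), (15, c, 39), (19, s, 23), (19, s, 29), (23, s, 29), (5, c, 12), (5, c, 15), (5, c, 39)}
π[D2, D]: project onto (D2, D) → {(12, 5), (15, 12), (15, 5), (19, 14), (23, 14), (23, 19), (29, 14), (29, 19), (29, 23), (39, 12), (39, 15), (39, 5)}

{(12, 5), (15, 12), (15, 5), (19, 14), (23, 14), (23, 19), (29, 14), (29, 19), (29, 23), (39, 12), (39, 15), (39, 5)}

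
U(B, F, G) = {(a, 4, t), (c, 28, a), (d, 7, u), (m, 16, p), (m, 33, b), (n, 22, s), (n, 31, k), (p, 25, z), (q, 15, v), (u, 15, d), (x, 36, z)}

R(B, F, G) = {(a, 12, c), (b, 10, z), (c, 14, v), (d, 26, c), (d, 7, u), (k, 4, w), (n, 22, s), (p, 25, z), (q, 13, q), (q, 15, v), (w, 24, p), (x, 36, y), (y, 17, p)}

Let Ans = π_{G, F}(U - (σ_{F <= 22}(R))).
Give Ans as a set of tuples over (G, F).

{(a, 28), (b, 33), (d, 15), (k, 31), (p, 16), (t, 4), (z, 25), (z, 36)}

Selection F <= 22: {(a, 12, c), (b, 10, z), (c, 14, v), (d, 7, u), (k, 4, w), (n, 22, s), (q, 13, q), (q, 15, v), (y, 17, p)}
Set difference of the two operands is {(a, 4, t), (c, 28, a), (m, 16, p), (m, 33, b), (n, 31, k), (p, 25, z), (u, 15, d), (x, 36, z)}.
Projecting to G, F: {(a, 28), (b, 33), (d, 15), (k, 31), (p, 16), (t, 4), (z, 25), (z, 36)}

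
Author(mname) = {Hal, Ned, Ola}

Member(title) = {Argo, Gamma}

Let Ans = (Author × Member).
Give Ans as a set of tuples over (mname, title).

{(Hal, Argo), (Hal, Gamma), (Ned, Argo), (Ned, Gamma), (Ola, Argo), (Ola, Gamma)}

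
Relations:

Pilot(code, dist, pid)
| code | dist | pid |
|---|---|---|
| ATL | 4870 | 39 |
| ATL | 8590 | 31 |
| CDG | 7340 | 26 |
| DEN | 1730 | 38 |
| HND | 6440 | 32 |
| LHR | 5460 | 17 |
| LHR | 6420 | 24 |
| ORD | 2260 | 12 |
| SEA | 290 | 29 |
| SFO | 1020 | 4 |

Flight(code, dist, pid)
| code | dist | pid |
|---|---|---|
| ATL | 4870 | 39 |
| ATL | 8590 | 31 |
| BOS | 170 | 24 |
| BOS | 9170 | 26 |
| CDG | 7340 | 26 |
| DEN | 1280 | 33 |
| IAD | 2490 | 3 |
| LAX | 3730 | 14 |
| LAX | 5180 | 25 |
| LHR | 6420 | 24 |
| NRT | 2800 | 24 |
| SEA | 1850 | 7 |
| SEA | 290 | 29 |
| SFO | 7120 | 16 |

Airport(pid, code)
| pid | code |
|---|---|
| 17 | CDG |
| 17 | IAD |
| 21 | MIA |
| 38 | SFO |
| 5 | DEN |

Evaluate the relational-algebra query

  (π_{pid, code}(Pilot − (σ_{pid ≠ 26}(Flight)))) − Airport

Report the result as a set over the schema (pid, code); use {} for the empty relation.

{(12, ORD), (17, LHR), (26, CDG), (32, HND), (38, DEN), (4, SFO)}

Apply σ_{pid ≠ 26}; surviving tuples: {(ATL, 4870, 39), (ATL, 8590, 31), (BOS, 170, 24), (DEN, 1280, 33), (IAD, 2490, 3), (LAX, 3730, 14), (LAX, 5180, 25), (LHR, 6420, 24), (NRT, 2800, 24), (SEA, 1850, 7), (SEA, 290, 29), (SFO, 7120, 16)}
Set difference of the two operands is {(CDG, 7340, 26), (DEN, 1730, 38), (HND, 6440, 32), (LHR, 5460, 17), (ORD, 2260, 12), (SFO, 1020, 4)}.
π[pid, code]: project onto (pid, code) → {(12, ORD), (17, LHR), (26, CDG), (32, HND), (38, DEN), (4, SFO)}
Set difference of the two operands is {(12, ORD), (17, LHR), (26, CDG), (32, HND), (38, DEN), (4, SFO)}.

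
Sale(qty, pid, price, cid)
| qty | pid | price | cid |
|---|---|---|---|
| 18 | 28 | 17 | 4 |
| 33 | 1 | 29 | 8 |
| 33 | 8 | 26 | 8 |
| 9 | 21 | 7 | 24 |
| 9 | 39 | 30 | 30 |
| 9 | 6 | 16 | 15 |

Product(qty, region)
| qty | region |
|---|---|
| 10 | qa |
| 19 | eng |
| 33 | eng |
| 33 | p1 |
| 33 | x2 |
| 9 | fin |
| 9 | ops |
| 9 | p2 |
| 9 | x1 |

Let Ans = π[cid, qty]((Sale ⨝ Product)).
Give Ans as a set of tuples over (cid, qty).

Natural join on qty: {(33, 1, 29, 8, eng), (33, 1, 29, 8, p1), (33, 1, 29, 8, x2), (33, 8, 26, 8, eng), (33, 8, 26, 8, p1), (33, 8, 26, 8, x2), (9, 21, 7, 24, fin), (9, 21, 7, 24, ops), (9, 21, 7, 24, p2), (9, 21, 7, 24, x1), (9, 39, 30, 30, fin), (9, 39, 30, 30, ops), (9, 39, 30, 30, p2), (9, 39, 30, 30, x1), (9, 6, 16, 15, fin), (9, 6, 16, 15, ops), (9, 6, 16, 15, p2), (9, 6, 16, 15, x1)}
Projecting to cid, qty (14 duplicate(s) eliminated): {(15, 9), (24, 9), (30, 9), (8, 33)}

{(15, 9), (24, 9), (30, 9), (8, 33)}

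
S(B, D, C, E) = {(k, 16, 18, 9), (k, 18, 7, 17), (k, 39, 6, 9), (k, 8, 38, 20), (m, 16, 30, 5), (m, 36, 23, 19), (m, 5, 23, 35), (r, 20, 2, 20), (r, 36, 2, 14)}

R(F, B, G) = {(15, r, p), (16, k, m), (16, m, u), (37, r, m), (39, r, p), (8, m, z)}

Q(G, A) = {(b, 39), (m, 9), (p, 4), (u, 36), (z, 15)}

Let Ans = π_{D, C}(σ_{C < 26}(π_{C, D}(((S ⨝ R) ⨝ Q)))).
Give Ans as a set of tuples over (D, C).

{(16, 18), (18, 7), (20, 2), (36, 2), (36, 23), (39, 6), (5, 23)}

Joining S and R on B yields {(k, 16, 18, 9, 16, m), (k, 18, 7, 17, 16, m), (k, 39, 6, 9, 16, m), (k, 8, 38, 20, 16, m), (m, 16, 30, 5, 16, u), (m, 16, 30, 5, 8, z), (m, 36, 23, 19, 16, u), (m, 36, 23, 19, 8, z), (m, 5, 23, 35, 16, u), (m, 5, 23, 35, 8, z), (r, 20, 2, 20, 15, p), (r, 20, 2, 20, 37, m), (r, 20, 2, 20, 39, p), (r, 36, 2, 14, 15, p), (r, 36, 2, 14, 37, m), (r, 36, 2, 14, 39, p)}.
Joining (S ⨝ R) and Q on G yields {(k, 16, 18, 9, 16, m, 9), (k, 18, 7, 17, 16, m, 9), (k, 39, 6, 9, 16, m, 9), (k, 8, 38, 20, 16, m, 9), (m, 16, 30, 5, 16, u, 36), (m, 16, 30, 5, 8, z, 15), (m, 36, 23, 19, 16, u, 36), (m, 36, 23, 19, 8, z, 15), (m, 5, 23, 35, 16, u, 36), (m, 5, 23, 35, 8, z, 15), (r, 20, 2, 20, 15, p, 4), (r, 20, 2, 20, 37, m, 9), (r, 20, 2, 20, 39, p, 4), (r, 36, 2, 14, 15, p, 4), (r, 36, 2, 14, 37, m, 9), (r, 36, 2, 14, 39, p, 4)}.
π_{C, D} gives {(18, 16), (2, 20), (2, 36), (23, 36), (23, 5), (30, 16), (38, 8), (6, 39), (7, 18)} (7 duplicate(s) eliminated).
Selection C < 26: {(18, 16), (2, 20), (2, 36), (23, 36), (23, 5), (6, 39), (7, 18)}
π_{D, C} gives {(16, 18), (18, 7), (20, 2), (36, 2), (36, 23), (39, 6), (5, 23)}.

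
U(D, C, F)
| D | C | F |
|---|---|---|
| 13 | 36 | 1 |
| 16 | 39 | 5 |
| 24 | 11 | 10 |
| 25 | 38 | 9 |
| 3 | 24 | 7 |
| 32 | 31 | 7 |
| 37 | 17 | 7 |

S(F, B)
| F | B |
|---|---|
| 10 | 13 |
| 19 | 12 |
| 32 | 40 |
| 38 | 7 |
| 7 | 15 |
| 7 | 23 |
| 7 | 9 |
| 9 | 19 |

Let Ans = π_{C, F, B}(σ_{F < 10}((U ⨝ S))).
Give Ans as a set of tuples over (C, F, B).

{(17, 7, 15), (17, 7, 23), (17, 7, 9), (24, 7, 15), (24, 7, 23), (24, 7, 9), (31, 7, 15), (31, 7, 23), (31, 7, 9), (38, 9, 19)}

U ⋈ S (natural join on F): {(24, 11, 10, 13), (25, 38, 9, 19), (3, 24, 7, 15), (3, 24, 7, 23), (3, 24, 7, 9), (32, 31, 7, 15), (32, 31, 7, 23), (32, 31, 7, 9), (37, 17, 7, 15), (37, 17, 7, 23), (37, 17, 7, 9)}
Filtering on F < 10 leaves {(25, 38, 9, 19), (3, 24, 7, 15), (3, 24, 7, 23), (3, 24, 7, 9), (32, 31, 7, 15), (32, 31, 7, 23), (32, 31, 7, 9), (37, 17, 7, 15), (37, 17, 7, 23), (37, 17, 7, 9)}.
π[C, F, B]: project onto (C, F, B) → {(17, 7, 15), (17, 7, 23), (17, 7, 9), (24, 7, 15), (24, 7, 23), (24, 7, 9), (31, 7, 15), (31, 7, 23), (31, 7, 9), (38, 9, 19)}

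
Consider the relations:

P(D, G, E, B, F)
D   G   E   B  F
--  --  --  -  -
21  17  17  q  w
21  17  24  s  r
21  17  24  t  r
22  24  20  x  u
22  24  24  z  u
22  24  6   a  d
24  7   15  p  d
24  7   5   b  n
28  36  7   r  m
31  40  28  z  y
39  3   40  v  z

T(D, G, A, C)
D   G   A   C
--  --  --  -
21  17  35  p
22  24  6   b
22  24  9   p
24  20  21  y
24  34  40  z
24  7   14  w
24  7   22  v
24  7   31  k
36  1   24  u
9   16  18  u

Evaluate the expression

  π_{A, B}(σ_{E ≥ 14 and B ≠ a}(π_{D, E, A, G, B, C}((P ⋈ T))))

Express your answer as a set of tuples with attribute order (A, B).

Joining P and T on D, G yields {(21, 17, 17, q, w, 35, p), (21, 17, 24, s, r, 35, p), (21, 17, 24, t, r, 35, p), (22, 24, 20, x, u, 6, b), (22, 24, 20, x, u, 9, p), (22, 24, 24, z, u, 6, b), (22, 24, 24, z, u, 9, p), (22, 24, 6, a, d, 6, b), (22, 24, 6, a, d, 9, p), (24, 7, 15, p, d, 14, w), (24, 7, 15, p, d, 22, v), (24, 7, 15, p, d, 31, k), (24, 7, 5, b, n, 14, w), (24, 7, 5, b, n, 22, v), (24, 7, 5, b, n, 31, k)}.
π[D, E, A, G, B, C]: project onto (D, E, A, G, B, C) → {(21, 17, 35, 17, q, p), (21, 24, 35, 17, s, p), (21, 24, 35, 17, t, p), (22, 20, 6, 24, x, b), (22, 20, 9, 24, x, p), (22, 24, 6, 24, z, b), (22, 24, 9, 24, z, p), (22, 6, 6, 24, a, b), (22, 6, 9, 24, a, p), (24, 15, 14, 7, p, w), (24, 15, 22, 7, p, v), (24, 15, 31, 7, p, k), (24, 5, 14, 7, b, w), (24, 5, 22, 7, b, v), (24, 5, 31, 7, b, k)}
σ[E ≥ 14 and B ≠ a]: keep tuples satisfying E ≥ 14 and B ≠ a → {(21, 17, 35, 17, q, p), (21, 24, 35, 17, s, p), (21, 24, 35, 17, t, p), (22, 20, 6, 24, x, b), (22, 20, 9, 24, x, p), (22, 24, 6, 24, z, b), (22, 24, 9, 24, z, p), (24, 15, 14, 7, p, w), (24, 15, 22, 7, p, v), (24, 15, 31, 7, p, k)}
π[A, B]: project onto (A, B) → {(14, p), (22, p), (31, p), (35, q), (35, s), (35, t), (6, x), (6, z), (9, x), (9, z)}

{(14, p), (22, p), (31, p), (35, q), (35, s), (35, t), (6, x), (6, z), (9, x), (9, z)}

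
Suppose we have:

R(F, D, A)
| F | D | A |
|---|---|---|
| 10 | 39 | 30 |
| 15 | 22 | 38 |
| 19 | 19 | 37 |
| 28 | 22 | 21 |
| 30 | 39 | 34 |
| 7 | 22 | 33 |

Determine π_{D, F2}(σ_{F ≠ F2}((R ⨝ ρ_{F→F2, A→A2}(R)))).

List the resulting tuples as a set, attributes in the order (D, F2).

{(22, 15), (22, 28), (22, 7), (39, 10), (39, 30)}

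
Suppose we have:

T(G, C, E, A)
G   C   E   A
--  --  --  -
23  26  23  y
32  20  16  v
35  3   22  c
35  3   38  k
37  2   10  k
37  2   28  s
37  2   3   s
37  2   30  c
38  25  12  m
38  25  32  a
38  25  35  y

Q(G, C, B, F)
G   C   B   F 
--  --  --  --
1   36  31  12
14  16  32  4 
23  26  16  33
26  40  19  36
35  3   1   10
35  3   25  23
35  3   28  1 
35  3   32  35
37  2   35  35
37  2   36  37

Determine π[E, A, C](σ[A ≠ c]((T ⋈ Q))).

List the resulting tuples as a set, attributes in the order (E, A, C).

{(10, k, 2), (23, y, 26), (28, s, 2), (3, s, 2), (38, k, 3)}

T ⋈ Q (natural join on G, C): {(23, 26, 23, y, 16, 33), (35, 3, 22, c, 1, 10), (35, 3, 22, c, 25, 23), (35, 3, 22, c, 28, 1), (35, 3, 22, c, 32, 35), (35, 3, 38, k, 1, 10), (35, 3, 38, k, 25, 23), (35, 3, 38, k, 28, 1), (35, 3, 38, k, 32, 35), (37, 2, 10, k, 35, 35), (37, 2, 10, k, 36, 37), (37, 2, 28, s, 35, 35), (37, 2, 28, s, 36, 37), (37, 2, 3, s, 35, 35), (37, 2, 3, s, 36, 37), (37, 2, 30, c, 35, 35), (37, 2, 30, c, 36, 37)}
σ[A ≠ c]: keep tuples satisfying A ≠ c → {(23, 26, 23, y, 16, 33), (35, 3, 38, k, 1, 10), (35, 3, 38, k, 25, 23), (35, 3, 38, k, 28, 1), (35, 3, 38, k, 32, 35), (37, 2, 10, k, 35, 35), (37, 2, 10, k, 36, 37), (37, 2, 28, s, 35, 35), (37, 2, 28, s, 36, 37), (37, 2, 3, s, 35, 35), (37, 2, 3, s, 36, 37)}
π[E, A, C]: project onto (E, A, C) (6 duplicate(s) eliminated) → {(10, k, 2), (23, y, 26), (28, s, 2), (3, s, 2), (38, k, 3)}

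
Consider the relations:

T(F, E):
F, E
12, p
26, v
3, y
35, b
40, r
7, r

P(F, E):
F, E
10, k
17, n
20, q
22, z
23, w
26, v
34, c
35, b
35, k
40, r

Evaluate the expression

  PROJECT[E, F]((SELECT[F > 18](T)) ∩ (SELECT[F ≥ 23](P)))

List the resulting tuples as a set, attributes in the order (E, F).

{(b, 35), (r, 40), (v, 26)}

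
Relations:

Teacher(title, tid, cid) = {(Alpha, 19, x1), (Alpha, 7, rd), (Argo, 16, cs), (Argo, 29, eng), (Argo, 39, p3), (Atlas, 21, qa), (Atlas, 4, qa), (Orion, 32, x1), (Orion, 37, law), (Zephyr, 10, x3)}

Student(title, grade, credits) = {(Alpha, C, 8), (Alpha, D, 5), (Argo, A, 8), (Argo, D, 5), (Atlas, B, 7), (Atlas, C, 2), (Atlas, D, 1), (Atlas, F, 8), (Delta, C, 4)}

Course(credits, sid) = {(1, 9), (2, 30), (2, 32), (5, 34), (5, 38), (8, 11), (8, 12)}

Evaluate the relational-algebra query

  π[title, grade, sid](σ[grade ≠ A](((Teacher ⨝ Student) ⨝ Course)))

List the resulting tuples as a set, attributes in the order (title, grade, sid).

{(Alpha, C, 11), (Alpha, C, 12), (Alpha, D, 34), (Alpha, D, 38), (Argo, D, 34), (Argo, D, 38), (Atlas, C, 30), (Atlas, C, 32), (Atlas, D, 9), (Atlas, F, 11), (Atlas, F, 12)}

Natural join on title: {(Alpha, 19, x1, C, 8), (Alpha, 19, x1, D, 5), (Alpha, 7, rd, C, 8), (Alpha, 7, rd, D, 5), (Argo, 16, cs, A, 8), (Argo, 16, cs, D, 5), (Argo, 29, eng, A, 8), (Argo, 29, eng, D, 5), (Argo, 39, p3, A, 8), (Argo, 39, p3, D, 5), (Atlas, 21, qa, B, 7), (Atlas, 21, qa, C, 2), (Atlas, 21, qa, D, 1), (Atlas, 21, qa, F, 8), (Atlas, 4, qa, B, 7), (Atlas, 4, qa, C, 2), (Atlas, 4, qa, D, 1), (Atlas, 4, qa, F, 8)}
Natural join on credits: {(Alpha, 19, x1, C, 8, 11), (Alpha, 19, x1, C, 8, 12), (Alpha, 19, x1, D, 5, 34), (Alpha, 19, x1, D, 5, 38), (Alpha, 7, rd, C, 8, 11), (Alpha, 7, rd, C, 8, 12), (Alpha, 7, rd, D, 5, 34), (Alpha, 7, rd, D, 5, 38), (Argo, 16, cs, A, 8, 11), (Argo, 16, cs, A, 8, 12), (Argo, 16, cs, D, 5, 34), (Argo, 16, cs, D, 5, 38), (Argo, 29, eng, A, 8, 11), (Argo, 29, eng, A, 8, 12), (Argo, 29, eng, D, 5, 34), (Argo, 29, eng, D, 5, 38), (Argo, 39, p3, A, 8, 11), (Argo, 39, p3, A, 8, 12), (Argo, 39, p3, D, 5, 34), (Argo, 39, p3, D, 5, 38), (Atlas, 21, qa, C, 2, 30), (Atlas, 21, qa, C, 2, 32), (Atlas, 21, qa, D, 1, 9), (Atlas, 21, qa, F, 8, 11), (Atlas, 21, qa, F, 8, 12), (Atlas, 4, qa, C, 2, 30), (Atlas, 4, qa, C, 2, 32), (Atlas, 4, qa, D, 1, 9), (Atlas, 4, qa, F, 8, 11), (Atlas, 4, qa, F, 8, 12)}
Filtering on grade ≠ A leaves {(Alpha, 19, x1, C, 8, 11), (Alpha, 19, x1, C, 8, 12), (Alpha, 19, x1, D, 5, 34), (Alpha, 19, x1, D, 5, 38), (Alpha, 7, rd, C, 8, 11), (Alpha, 7, rd, C, 8, 12), (Alpha, 7, rd, D, 5, 34), (Alpha, 7, rd, D, 5, 38), (Argo, 16, cs, D, 5, 34), (Argo, 16, cs, D, 5, 38), (Argo, 29, eng, D, 5, 34), (Argo, 29, eng, D, 5, 38), (Argo, 39, p3, D, 5, 34), (Argo, 39, p3, D, 5, 38), (Atlas, 21, qa, C, 2, 30), (Atlas, 21, qa, C, 2, 32), (Atlas, 21, qa, D, 1, 9), (Atlas, 21, qa, F, 8, 11), (Atlas, 21, qa, F, 8, 12), (Atlas, 4, qa, C, 2, 30), (Atlas, 4, qa, C, 2, 32), (Atlas, 4, qa, D, 1, 9), (Atlas, 4, qa, F, 8, 11), (Atlas, 4, qa, F, 8, 12)}.
π_{title, grade, sid} gives {(Alpha, C, 11), (Alpha, C, 12), (Alpha, D, 34), (Alpha, D, 38), (Argo, D, 34), (Argo, D, 38), (Atlas, C, 30), (Atlas, C, 32), (Atlas, D, 9), (Atlas, F, 11), (Atlas, F, 12)} (13 duplicate(s) eliminated).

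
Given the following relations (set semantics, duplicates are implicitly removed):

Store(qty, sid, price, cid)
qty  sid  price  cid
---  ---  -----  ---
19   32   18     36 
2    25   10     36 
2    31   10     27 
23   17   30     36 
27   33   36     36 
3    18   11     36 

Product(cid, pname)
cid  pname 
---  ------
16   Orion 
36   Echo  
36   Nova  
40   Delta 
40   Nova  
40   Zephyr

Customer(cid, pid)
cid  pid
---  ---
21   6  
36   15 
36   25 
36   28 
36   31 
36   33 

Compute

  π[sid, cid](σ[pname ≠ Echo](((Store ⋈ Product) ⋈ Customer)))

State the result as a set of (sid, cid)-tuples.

{(17, 36), (18, 36), (25, 36), (32, 36), (33, 36)}

Natural join on cid: {(19, 32, 18, 36, Echo), (19, 32, 18, 36, Nova), (2, 25, 10, 36, Echo), (2, 25, 10, 36, Nova), (23, 17, 30, 36, Echo), (23, 17, 30, 36, Nova), (27, 33, 36, 36, Echo), (27, 33, 36, 36, Nova), (3, 18, 11, 36, Echo), (3, 18, 11, 36, Nova)}
Natural join on cid: {(19, 32, 18, 36, Echo, 15), (19, 32, 18, 36, Echo, 25), (19, 32, 18, 36, Echo, 28), (19, 32, 18, 36, Echo, 31), (19, 32, 18, 36, Echo, 33), (19, 32, 18, 36, Nova, 15), (19, 32, 18, 36, Nova, 25), (19, 32, 18, 36, Nova, 28), (19, 32, 18, 36, Nova, 31), (19, 32, 18, 36, Nova, 33), (2, 25, 10, 36, Echo, 15), (2, 25, 10, 36, Echo, 25), (2, 25, 10, 36, Echo, 28), (2, 25, 10, 36, Echo, 31), (2, 25, 10, 36, Echo, 33), (2, 25, 10, 36, Nova, 15), (2, 25, 10, 36, Nova, 25), (2, 25, 10, 36, Nova, 28), (2, 25, 10, 36, Nova, 31), (2, 25, 10, 36, Nova, 33), (23, 17, 30, 36, Echo, 15), (23, 17, 30, 36, Echo, 25), (23, 17, 30, 36, Echo, 28), (23, 17, 30, 36, Echo, 31), (23, 17, 30, 36, Echo, 33), (23, 17, 30, 36, Nova, 15), (23, 17, 30, 36, Nova, 25), (23, 17, 30, 36, Nova, 28), (23, 17, 30, 36, Nova, 31), (23, 17, 30, 36, Nova, 33), (27, 33, 36, 36, Echo, 15), (27, 33, 36, 36, Echo, 25), (27, 33, 36, 36, Echo, 28), (27, 33, 36, 36, Echo, 31), (27, 33, 36, 36, Echo, 33), (27, 33, 36, 36, Nova, 15), (27, 33, 36, 36, Nova, 25), (27, 33, 36, 36, Nova, 28), (27, 33, 36, 36, Nova, 31), (27, 33, 36, 36, Nova, 33), (3, 18, 11, 36, Echo, 15), (3, 18, 11, 36, Echo, 25), (3, 18, 11, 36, Echo, 28), (3, 18, 11, 36, Echo, 31), (3, 18, 11, 36, Echo, 33), (3, 18, 11, 36, Nova, 15), (3, 18, 11, 36, Nova, 25), (3, 18, 11, 36, Nova, 28), (3, 18, 11, 36, Nova, 31), (3, 18, 11, 36, Nova, 33)}
Selection pname ≠ Echo: {(19, 32, 18, 36, Nova, 15), (19, 32, 18, 36, Nova, 25), (19, 32, 18, 36, Nova, 28), (19, 32, 18, 36, Nova, 31), (19, 32, 18, 36, Nova, 33), (2, 25, 10, 36, Nova, 15), (2, 25, 10, 36, Nova, 25), (2, 25, 10, 36, Nova, 28), (2, 25, 10, 36, Nova, 31), (2, 25, 10, 36, Nova, 33), (23, 17, 30, 36, Nova, 15), (23, 17, 30, 36, Nova, 25), (23, 17, 30, 36, Nova, 28), (23, 17, 30, 36, Nova, 31), (23, 17, 30, 36, Nova, 33), (27, 33, 36, 36, Nova, 15), (27, 33, 36, 36, Nova, 25), (27, 33, 36, 36, Nova, 28), (27, 33, 36, 36, Nova, 31), (27, 33, 36, 36, Nova, 33), (3, 18, 11, 36, Nova, 15), (3, 18, 11, 36, Nova, 25), (3, 18, 11, 36, Nova, 28), (3, 18, 11, 36, Nova, 31), (3, 18, 11, 36, Nova, 33)}
Keep only column(s) sid, cid (20 duplicate(s) eliminated): {(17, 36), (18, 36), (25, 36), (32, 36), (33, 36)}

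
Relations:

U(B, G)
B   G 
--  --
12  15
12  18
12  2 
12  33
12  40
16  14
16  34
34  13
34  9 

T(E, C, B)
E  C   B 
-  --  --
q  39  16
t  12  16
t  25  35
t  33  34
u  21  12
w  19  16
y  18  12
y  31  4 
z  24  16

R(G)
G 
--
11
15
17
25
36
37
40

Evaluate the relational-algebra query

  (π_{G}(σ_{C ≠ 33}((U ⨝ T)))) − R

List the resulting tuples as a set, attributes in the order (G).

{14, 18, 2, 33, 34}

Natural join on B: {(12, 15, u, 21), (12, 15, y, 18), (12, 18, u, 21), (12, 18, y, 18), (12, 2, u, 21), (12, 2, y, 18), (12, 33, u, 21), (12, 33, y, 18), (12, 40, u, 21), (12, 40, y, 18), (16, 14, q, 39), (16, 14, t, 12), (16, 14, w, 19), (16, 14, z, 24), (16, 34, q, 39), (16, 34, t, 12), (16, 34, w, 19), (16, 34, z, 24), (34, 13, t, 33), (34, 9, t, 33)}
Selection C ≠ 33: {(12, 15, u, 21), (12, 15, y, 18), (12, 18, u, 21), (12, 18, y, 18), (12, 2, u, 21), (12, 2, y, 18), (12, 33, u, 21), (12, 33, y, 18), (12, 40, u, 21), (12, 40, y, 18), (16, 14, q, 39), (16, 14, t, 12), (16, 14, w, 19), (16, 14, z, 24), (16, 34, q, 39), (16, 34, t, 12), (16, 34, w, 19), (16, 34, z, 24)}
π[G]: project onto (G) (11 duplicate(s) eliminated) → {14, 15, 18, 2, 33, 34, 40}
Taking the difference: {14, 18, 2, 33, 34}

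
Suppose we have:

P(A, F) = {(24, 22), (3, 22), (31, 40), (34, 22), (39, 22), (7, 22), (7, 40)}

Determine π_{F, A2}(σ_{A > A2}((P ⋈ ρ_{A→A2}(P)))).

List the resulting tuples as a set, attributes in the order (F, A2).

{(22, 24), (22, 3), (22, 34), (22, 7), (40, 7)}

ρ[A→A2]: schema becomes (A2, F); tuples unchanged.
Natural join on F: {(24, 22, 24), (24, 22, 3), (24, 22, 34), (24, 22, 39), (24, 22, 7), (3, 22, 24), (3, 22, 3), (3, 22, 34), (3, 22, 39), (3, 22, 7), (31, 40, 31), (31, 40, 7), (34, 22, 24), (34, 22, 3), (34, 22, 34), (34, 22, 39), (34, 22, 7), (39, 22, 24), (39, 22, 3), (39, 22, 34), (39, 22, 39), (39, 22, 7), (7, 22, 24), (7, 22, 3), (7, 22, 34), (7, 22, 39), (7, 22, 7), (7, 40, 31), (7, 40, 7)}
σ[A > A2]: keep tuples satisfying A > A2 → {(24, 22, 3), (24, 22, 7), (31, 40, 7), (34, 22, 24), (34, 22, 3), (34, 22, 7), (39, 22, 24), (39, 22, 3), (39, 22, 34), (39, 22, 7), (7, 22, 3)}
π_{F, A2} gives {(22, 24), (22, 3), (22, 34), (22, 7), (40, 7)} (6 duplicate(s) eliminated).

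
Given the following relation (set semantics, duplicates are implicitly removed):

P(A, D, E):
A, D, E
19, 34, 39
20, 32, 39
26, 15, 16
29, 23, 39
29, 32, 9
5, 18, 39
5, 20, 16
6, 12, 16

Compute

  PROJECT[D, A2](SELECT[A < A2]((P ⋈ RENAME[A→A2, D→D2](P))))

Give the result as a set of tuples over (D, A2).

ρ[A→A2, D→D2]: schema becomes (A2, D2, E); tuples unchanged.
Joining P and RENAME[A→A2, D→D2](P) on E yields {(19, 34, 39, 19, 34), (19, 34, 39, 20, 32), (19, 34, 39, 29, 23), (19, 34, 39, 5, 18), (20, 32, 39, 19, 34), (20, 32, 39, 20, 32), (20, 32, 39, 29, 23), (20, 32, 39, 5, 18), (26, 15, 16, 26, 15), (26, 15, 16, 5, 20), (26, 15, 16, 6, 12), (29, 23, 39, 19, 34), (29, 23, 39, 20, 32), (29, 23, 39, 29, 23), (29, 23, 39, 5, 18), (29, 32, 9, 29, 32), (5, 18, 39, 19, 34), (5, 18, 39, 20, 32), (5, 18, 39, 29, 23), (5, 18, 39, 5, 18), (5, 20, 16, 26, 15), (5, 20, 16, 5, 20), (5, 20, 16, 6, 12), (6, 12, 16, 26, 15), (6, 12, 16, 5, 20), (6, 12, 16, 6, 12)}.
σ[A < A2]: keep tuples satisfying A < A2 → {(19, 34, 39, 20, 32), (19, 34, 39, 29, 23), (20, 32, 39, 29, 23), (5, 18, 39, 19, 34), (5, 18, 39, 20, 32), (5, 18, 39, 29, 23), (5, 20, 16, 26, 15), (5, 20, 16, 6, 12), (6, 12, 16, 26, 15)}
Projecting to D, A2: {(12, 26), (18, 19), (18, 20), (18, 29), (20, 26), (20, 6), (32, 29), (34, 20), (34, 29)}

{(12, 26), (18, 19), (18, 20), (18, 29), (20, 26), (20, 6), (32, 29), (34, 20), (34, 29)}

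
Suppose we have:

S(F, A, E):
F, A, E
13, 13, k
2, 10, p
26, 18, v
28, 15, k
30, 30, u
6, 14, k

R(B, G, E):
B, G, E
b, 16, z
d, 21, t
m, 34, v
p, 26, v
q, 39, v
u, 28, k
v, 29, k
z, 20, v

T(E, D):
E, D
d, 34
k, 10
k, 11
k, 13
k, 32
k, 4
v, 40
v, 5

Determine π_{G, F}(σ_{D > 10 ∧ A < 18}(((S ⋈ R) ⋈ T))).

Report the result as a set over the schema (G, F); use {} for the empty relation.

Natural join on E: {(13, 13, k, u, 28), (13, 13, k, v, 29), (26, 18, v, m, 34), (26, 18, v, p, 26), (26, 18, v, q, 39), (26, 18, v, z, 20), (28, 15, k, u, 28), (28, 15, k, v, 29), (6, 14, k, u, 28), (6, 14, k, v, 29)}
Natural join on E: {(13, 13, k, u, 28, 10), (13, 13, k, u, 28, 11), (13, 13, k, u, 28, 13), (13, 13, k, u, 28, 32), (13, 13, k, u, 28, 4), (13, 13, k, v, 29, 10), (13, 13, k, v, 29, 11), (13, 13, k, v, 29, 13), (13, 13, k, v, 29, 32), (13, 13, k, v, 29, 4), (26, 18, v, m, 34, 40), (26, 18, v, m, 34, 5), (26, 18, v, p, 26, 40), (26, 18, v, p, 26, 5), (26, 18, v, q, 39, 40), (26, 18, v, q, 39, 5), (26, 18, v, z, 20, 40), (26, 18, v, z, 20, 5), (28, 15, k, u, 28, 10), (28, 15, k, u, 28, 11), (28, 15, k, u, 28, 13), (28, 15, k, u, 28, 32), (28, 15, k, u, 28, 4), (28, 15, k, v, 29, 10), (28, 15, k, v, 29, 11), (28, 15, k, v, 29, 13), (28, 15, k, v, 29, 32), (28, 15, k, v, 29, 4), (6, 14, k, u, 28, 10), (6, 14, k, u, 28, 11), (6, 14, k, u, 28, 13), (6, 14, k, u, 28, 32), (6, 14, k, u, 28, 4), (6, 14, k, v, 29, 10), (6, 14, k, v, 29, 11), (6, 14, k, v, 29, 13), (6, 14, k, v, 29, 32), (6, 14, k, v, 29, 4)}
Apply σ_{D > 10 ∧ A < 18}; surviving tuples: {(13, 13, k, u, 28, 11), (13, 13, k, u, 28, 13), (13, 13, k, u, 28, 32), (13, 13, k, v, 29, 11), (13, 13, k, v, 29, 13), (13, 13, k, v, 29, 32), (28, 15, k, u, 28, 11), (28, 15, k, u, 28, 13), (28, 15, k, u, 28, 32), (28, 15, k, v, 29, 11), (28, 15, k, v, 29, 13), (28, 15, k, v, 29, 32), (6, 14, k, u, 28, 11), (6, 14, k, u, 28, 13), (6, 14, k, u, 28, 32), (6, 14, k, v, 29, 11), (6, 14, k, v, 29, 13), (6, 14, k, v, 29, 32)}
π_{G, F} gives {(28, 13), (28, 28), (28, 6), (29, 13), (29, 28), (29, 6)} (12 duplicate(s) eliminated).

{(28, 13), (28, 28), (28, 6), (29, 13), (29, 28), (29, 6)}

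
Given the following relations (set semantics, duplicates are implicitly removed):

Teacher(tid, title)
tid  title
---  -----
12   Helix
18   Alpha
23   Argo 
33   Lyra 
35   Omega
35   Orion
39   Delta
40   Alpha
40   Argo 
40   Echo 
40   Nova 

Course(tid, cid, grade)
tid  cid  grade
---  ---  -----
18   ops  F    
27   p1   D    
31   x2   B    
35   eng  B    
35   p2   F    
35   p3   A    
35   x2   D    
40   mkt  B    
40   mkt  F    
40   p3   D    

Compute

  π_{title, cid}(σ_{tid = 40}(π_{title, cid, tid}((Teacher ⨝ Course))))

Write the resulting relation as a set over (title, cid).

Natural join on tid: {(18, Alpha, ops, F), (35, Omega, eng, B), (35, Omega, p2, F), (35, Omega, p3, A), (35, Omega, x2, D), (35, Orion, eng, B), (35, Orion, p2, F), (35, Orion, p3, A), (35, Orion, x2, D), (40, Alpha, mkt, B), (40, Alpha, mkt, F), (40, Alpha, p3, D), (40, Argo, mkt, B), (40, Argo, mkt, F), (40, Argo, p3, D), (40, Echo, mkt, B), (40, Echo, mkt, F), (40, Echo, p3, D), (40, Nova, mkt, B), (40, Nova, mkt, F), (40, Nova, p3, D)}
π_{title, cid, tid} gives {(Alpha, mkt, 40), (Alpha, ops, 18), (Alpha, p3, 40), (Argo, mkt, 40), (Argo, p3, 40), (Echo, mkt, 40), (Echo, p3, 40), (Nova, mkt, 40), (Nova, p3, 40), (Omega, eng, 35), (Omega, p2, 35), (Omega, p3, 35), (Omega, x2, 35), (Orion, eng, 35), (Orion, p2, 35), (Orion, p3, 35), (Orion, x2, 35)} (4 duplicate(s) eliminated).
Filtering on tid = 40 leaves {(Alpha, mkt, 40), (Alpha, p3, 40), (Argo, mkt, 40), (Argo, p3, 40), (Echo, mkt, 40), (Echo, p3, 40), (Nova, mkt, 40), (Nova, p3, 40)}.
π_{title, cid} gives {(Alpha, mkt), (Alpha, p3), (Argo, mkt), (Argo, p3), (Echo, mkt), (Echo, p3), (Nova, mkt), (Nova, p3)}.

{(Alpha, mkt), (Alpha, p3), (Argo, mkt), (Argo, p3), (Echo, mkt), (Echo, p3), (Nova, mkt), (Nova, p3)}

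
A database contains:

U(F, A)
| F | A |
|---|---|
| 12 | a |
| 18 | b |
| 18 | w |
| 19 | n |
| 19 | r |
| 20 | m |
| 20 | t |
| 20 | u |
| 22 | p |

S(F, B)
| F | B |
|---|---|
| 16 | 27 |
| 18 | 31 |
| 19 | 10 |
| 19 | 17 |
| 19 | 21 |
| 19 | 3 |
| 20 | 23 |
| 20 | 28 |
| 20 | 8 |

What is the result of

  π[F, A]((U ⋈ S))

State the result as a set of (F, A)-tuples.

{(18, b), (18, w), (19, n), (19, r), (20, m), (20, t), (20, u)}

Joining U and S on F yields {(18, b, 31), (18, w, 31), (19, n, 10), (19, n, 17), (19, n, 21), (19, n, 3), (19, r, 10), (19, r, 17), (19, r, 21), (19, r, 3), (20, m, 23), (20, m, 28), (20, m, 8), (20, t, 23), (20, t, 28), (20, t, 8), (20, u, 23), (20, u, 28), (20, u, 8)}.
π[F, A]: project onto (F, A) (12 duplicate(s) eliminated) → {(18, b), (18, w), (19, n), (19, r), (20, m), (20, t), (20, u)}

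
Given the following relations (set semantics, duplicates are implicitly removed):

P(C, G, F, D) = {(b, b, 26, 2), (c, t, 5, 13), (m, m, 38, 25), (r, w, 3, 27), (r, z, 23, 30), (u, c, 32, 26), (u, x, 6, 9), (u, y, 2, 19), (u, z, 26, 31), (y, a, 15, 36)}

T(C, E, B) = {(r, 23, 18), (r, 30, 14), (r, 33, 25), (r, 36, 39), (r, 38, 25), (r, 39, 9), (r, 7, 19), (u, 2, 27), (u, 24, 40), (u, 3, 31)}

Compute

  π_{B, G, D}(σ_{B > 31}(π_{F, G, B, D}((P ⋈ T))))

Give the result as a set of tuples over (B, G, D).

P ⋈ T (natural join on C): {(r, w, 3, 27, 23, 18), (r, w, 3, 27, 30, 14), (r, w, 3, 27, 33, 25), (r, w, 3, 27, 36, 39), (r, w, 3, 27, 38, 25), (r, w, 3, 27, 39, 9), (r, w, 3, 27, 7, 19), (r, z, 23, 30, 23, 18), (r, z, 23, 30, 30, 14), (r, z, 23, 30, 33, 25), (r, z, 23, 30, 36, 39), (r, z, 23, 30, 38, 25), (r, z, 23, 30, 39, 9), (r, z, 23, 30, 7, 19), (u, c, 32, 26, 2, 27), (u, c, 32, 26, 24, 40), (u, c, 32, 26, 3, 31), (u, x, 6, 9, 2, 27), (u, x, 6, 9, 24, 40), (u, x, 6, 9, 3, 31), (u, y, 2, 19, 2, 27), (u, y, 2, 19, 24, 40), (u, y, 2, 19, 3, 31), (u, z, 26, 31, 2, 27), (u, z, 26, 31, 24, 40), (u, z, 26, 31, 3, 31)}
π[F, G, B, D]: project onto (F, G, B, D) (2 duplicate(s) eliminated) → {(2, y, 27, 19), (2, y, 31, 19), (2, y, 40, 19), (23, z, 14, 30), (23, z, 18, 30), (23, z, 19, 30), (23, z, 25, 30), (23, z, 39, 30), (23, z, 9, 30), (26, z, 27, 31), (26, z, 31, 31), (26, z, 40, 31), (3, w, 14, 27), (3, w, 18, 27), (3, w, 19, 27), (3, w, 25, 27), (3, w, 39, 27), (3, w, 9, 27), (32, c, 27, 26), (32, c, 31, 26), (32, c, 40, 26), (6, x, 27, 9), (6, x, 31, 9), (6, x, 40, 9)}
Apply σ_{B > 31}; surviving tuples: {(2, y, 40, 19), (23, z, 39, 30), (26, z, 40, 31), (3, w, 39, 27), (32, c, 40, 26), (6, x, 40, 9)}
π[B, G, D]: project onto (B, G, D) → {(39, w, 27), (39, z, 30), (40, c, 26), (40, x, 9), (40, y, 19), (40, z, 31)}

{(39, w, 27), (39, z, 30), (40, c, 26), (40, x, 9), (40, y, 19), (40, z, 31)}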